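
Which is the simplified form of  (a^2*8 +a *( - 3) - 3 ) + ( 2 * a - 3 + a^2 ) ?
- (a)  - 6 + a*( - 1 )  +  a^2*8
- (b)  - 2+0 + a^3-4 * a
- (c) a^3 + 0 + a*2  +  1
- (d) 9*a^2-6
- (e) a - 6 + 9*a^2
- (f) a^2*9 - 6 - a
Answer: f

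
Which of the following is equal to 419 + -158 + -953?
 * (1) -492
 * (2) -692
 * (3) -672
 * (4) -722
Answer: 2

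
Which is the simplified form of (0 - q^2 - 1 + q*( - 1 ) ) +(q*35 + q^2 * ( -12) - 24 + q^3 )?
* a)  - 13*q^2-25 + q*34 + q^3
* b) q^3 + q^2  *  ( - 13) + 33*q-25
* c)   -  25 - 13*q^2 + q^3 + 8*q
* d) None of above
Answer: a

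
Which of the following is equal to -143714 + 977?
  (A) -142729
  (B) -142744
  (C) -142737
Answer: C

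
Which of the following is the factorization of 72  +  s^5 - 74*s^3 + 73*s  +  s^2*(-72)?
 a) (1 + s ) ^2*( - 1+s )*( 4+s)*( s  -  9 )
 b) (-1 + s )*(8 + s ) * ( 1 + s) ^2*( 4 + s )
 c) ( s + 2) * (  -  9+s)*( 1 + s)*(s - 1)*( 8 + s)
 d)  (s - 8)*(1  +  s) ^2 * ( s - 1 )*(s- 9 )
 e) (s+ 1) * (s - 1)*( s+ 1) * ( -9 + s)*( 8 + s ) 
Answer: e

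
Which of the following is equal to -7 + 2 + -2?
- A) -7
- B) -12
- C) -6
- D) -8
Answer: A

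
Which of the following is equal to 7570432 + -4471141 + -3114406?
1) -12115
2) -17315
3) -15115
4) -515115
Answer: 3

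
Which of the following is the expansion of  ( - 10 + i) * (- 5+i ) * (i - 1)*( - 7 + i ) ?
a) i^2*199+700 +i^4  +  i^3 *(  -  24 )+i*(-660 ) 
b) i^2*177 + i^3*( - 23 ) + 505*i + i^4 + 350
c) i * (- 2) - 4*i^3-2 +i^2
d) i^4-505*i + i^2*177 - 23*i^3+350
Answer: d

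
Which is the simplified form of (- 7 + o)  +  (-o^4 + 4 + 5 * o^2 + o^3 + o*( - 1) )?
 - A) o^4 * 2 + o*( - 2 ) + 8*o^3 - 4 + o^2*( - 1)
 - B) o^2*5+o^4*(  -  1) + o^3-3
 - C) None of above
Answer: B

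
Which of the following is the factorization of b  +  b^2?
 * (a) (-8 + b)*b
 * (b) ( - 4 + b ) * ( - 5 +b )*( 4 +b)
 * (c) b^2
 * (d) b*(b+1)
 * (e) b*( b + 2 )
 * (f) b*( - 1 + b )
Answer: d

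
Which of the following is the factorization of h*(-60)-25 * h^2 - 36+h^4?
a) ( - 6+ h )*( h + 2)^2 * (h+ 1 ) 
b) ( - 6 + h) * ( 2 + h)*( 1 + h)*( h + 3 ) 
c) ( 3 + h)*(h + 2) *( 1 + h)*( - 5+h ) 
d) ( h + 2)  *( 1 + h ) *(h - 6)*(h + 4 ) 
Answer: b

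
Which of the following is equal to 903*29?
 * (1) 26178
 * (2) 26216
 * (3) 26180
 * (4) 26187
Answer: 4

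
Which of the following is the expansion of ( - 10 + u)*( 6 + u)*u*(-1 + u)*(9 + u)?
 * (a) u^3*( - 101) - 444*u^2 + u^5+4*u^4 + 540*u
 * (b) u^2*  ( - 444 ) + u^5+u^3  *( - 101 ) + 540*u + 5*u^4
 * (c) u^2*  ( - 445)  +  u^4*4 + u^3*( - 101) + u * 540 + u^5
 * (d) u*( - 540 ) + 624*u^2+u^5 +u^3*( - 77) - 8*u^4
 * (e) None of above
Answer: a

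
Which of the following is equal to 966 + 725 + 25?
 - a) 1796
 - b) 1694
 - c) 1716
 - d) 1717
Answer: c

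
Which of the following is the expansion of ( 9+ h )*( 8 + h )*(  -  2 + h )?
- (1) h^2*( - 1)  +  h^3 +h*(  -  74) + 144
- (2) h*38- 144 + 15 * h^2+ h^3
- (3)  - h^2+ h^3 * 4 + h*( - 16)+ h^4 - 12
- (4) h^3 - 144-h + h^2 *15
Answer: 2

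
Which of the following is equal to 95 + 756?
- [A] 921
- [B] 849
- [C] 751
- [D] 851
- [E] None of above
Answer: D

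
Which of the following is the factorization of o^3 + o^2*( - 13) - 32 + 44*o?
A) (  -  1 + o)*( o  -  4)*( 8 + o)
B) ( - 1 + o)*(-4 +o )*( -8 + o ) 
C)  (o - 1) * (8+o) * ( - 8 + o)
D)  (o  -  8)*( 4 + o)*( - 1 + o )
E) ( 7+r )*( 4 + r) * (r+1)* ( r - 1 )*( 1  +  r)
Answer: B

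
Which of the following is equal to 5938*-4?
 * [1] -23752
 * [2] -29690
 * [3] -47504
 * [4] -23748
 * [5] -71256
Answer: 1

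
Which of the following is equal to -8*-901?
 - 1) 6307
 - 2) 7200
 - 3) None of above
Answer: 3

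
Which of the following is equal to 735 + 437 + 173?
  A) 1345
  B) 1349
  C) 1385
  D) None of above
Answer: A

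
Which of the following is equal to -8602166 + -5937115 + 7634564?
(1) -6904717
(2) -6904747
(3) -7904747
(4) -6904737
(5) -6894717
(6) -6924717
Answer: 1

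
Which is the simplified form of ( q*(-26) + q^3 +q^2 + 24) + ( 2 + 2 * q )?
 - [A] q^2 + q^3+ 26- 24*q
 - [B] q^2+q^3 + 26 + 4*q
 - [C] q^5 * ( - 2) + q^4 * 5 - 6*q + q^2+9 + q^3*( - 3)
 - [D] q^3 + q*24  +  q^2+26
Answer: A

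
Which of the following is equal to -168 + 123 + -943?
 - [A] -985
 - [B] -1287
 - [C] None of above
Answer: C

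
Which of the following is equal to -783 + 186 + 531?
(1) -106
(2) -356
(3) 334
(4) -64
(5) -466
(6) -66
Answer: 6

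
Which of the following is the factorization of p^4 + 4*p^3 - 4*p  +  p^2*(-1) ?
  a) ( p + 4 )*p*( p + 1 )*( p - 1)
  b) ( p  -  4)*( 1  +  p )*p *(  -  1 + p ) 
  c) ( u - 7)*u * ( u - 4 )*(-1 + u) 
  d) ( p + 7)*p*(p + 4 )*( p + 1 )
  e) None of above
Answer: a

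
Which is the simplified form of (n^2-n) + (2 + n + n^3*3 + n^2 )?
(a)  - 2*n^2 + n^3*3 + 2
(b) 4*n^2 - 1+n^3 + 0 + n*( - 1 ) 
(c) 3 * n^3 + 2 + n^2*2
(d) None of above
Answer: c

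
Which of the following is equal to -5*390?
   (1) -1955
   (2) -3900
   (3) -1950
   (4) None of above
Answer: 3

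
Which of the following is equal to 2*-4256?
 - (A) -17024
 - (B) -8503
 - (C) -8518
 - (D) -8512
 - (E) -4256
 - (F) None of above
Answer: D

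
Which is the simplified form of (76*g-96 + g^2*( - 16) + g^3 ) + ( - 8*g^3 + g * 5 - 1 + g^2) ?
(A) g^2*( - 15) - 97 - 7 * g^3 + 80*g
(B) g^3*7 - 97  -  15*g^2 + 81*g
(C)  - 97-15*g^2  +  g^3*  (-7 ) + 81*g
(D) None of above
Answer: C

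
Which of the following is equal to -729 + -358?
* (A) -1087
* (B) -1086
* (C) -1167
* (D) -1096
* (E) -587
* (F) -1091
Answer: A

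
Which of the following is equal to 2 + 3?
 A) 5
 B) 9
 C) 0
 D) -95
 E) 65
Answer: A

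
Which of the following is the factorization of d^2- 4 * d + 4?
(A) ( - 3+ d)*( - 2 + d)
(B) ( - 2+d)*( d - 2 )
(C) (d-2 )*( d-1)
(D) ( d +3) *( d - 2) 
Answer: B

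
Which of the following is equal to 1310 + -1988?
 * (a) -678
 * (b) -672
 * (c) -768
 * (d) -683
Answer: a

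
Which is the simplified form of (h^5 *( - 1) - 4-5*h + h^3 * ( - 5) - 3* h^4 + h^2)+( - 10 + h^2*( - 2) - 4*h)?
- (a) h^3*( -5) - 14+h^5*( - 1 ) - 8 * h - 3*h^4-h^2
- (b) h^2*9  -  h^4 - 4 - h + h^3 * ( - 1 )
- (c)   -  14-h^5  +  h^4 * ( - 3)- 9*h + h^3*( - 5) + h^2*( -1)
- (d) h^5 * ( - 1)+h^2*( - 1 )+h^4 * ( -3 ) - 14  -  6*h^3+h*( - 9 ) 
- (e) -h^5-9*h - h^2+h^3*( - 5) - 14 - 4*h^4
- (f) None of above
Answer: c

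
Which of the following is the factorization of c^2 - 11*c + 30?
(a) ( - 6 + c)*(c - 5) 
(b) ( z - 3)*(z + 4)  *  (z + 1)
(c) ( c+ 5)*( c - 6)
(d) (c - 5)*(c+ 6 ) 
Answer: a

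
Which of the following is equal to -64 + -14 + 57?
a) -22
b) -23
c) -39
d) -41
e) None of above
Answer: e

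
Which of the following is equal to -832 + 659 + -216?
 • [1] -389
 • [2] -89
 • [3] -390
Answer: 1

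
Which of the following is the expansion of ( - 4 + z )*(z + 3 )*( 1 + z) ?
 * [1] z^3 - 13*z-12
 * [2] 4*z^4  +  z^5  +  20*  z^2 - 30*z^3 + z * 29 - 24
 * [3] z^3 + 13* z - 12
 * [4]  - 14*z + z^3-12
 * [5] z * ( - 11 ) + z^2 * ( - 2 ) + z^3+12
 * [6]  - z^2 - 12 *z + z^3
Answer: 1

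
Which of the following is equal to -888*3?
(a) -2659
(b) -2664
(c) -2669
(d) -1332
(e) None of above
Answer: b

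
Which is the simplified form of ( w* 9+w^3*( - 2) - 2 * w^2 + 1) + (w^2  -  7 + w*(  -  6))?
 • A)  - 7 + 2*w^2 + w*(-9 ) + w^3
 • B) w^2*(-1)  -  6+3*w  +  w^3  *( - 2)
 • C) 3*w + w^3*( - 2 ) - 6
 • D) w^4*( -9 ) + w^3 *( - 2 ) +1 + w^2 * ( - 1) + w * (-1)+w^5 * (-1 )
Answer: B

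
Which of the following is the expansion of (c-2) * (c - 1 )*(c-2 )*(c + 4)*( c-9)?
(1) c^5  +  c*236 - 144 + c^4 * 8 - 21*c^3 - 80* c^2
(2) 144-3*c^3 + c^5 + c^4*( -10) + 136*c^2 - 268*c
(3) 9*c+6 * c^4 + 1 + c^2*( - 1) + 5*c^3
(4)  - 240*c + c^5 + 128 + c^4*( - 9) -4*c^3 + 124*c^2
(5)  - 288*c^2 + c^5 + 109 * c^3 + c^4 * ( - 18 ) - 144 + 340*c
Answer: 2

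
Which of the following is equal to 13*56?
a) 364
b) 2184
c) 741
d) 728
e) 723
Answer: d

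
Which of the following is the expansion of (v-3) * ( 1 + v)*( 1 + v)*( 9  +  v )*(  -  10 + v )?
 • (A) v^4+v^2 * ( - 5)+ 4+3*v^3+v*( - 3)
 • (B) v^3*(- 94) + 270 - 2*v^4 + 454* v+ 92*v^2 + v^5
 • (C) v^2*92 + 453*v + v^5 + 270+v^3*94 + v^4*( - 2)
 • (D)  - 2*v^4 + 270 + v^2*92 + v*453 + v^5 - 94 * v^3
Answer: D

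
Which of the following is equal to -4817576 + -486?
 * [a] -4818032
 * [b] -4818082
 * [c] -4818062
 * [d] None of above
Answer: c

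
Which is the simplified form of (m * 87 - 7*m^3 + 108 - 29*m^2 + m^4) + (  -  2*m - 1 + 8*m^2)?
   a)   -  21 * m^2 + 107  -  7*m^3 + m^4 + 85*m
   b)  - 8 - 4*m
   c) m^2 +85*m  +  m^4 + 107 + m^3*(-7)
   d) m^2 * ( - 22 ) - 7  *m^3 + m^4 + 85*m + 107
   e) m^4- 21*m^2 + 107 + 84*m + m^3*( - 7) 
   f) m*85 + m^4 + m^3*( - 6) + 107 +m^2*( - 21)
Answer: a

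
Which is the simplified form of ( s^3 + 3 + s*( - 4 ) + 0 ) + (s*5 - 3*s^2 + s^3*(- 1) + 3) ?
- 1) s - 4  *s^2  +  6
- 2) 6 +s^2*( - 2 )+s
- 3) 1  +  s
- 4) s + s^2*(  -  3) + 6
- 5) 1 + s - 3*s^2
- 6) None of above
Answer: 4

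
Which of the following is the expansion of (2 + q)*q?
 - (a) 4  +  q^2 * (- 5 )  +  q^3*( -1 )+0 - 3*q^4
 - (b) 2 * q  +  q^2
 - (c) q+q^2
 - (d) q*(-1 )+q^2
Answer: b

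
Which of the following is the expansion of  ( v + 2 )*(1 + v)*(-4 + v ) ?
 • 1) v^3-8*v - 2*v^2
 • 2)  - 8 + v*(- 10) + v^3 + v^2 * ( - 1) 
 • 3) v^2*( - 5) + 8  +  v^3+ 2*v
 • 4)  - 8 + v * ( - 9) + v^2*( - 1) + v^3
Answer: 2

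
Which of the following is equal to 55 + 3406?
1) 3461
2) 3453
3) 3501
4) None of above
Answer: 1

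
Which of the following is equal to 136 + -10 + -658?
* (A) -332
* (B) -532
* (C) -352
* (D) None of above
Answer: B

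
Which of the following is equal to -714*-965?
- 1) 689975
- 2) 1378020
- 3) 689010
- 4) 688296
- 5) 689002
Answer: 3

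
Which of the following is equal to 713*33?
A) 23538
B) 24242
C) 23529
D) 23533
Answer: C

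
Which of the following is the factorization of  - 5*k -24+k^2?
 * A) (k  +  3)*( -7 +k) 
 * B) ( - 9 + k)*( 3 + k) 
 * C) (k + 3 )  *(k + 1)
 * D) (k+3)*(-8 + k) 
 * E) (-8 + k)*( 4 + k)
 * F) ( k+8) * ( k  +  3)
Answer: D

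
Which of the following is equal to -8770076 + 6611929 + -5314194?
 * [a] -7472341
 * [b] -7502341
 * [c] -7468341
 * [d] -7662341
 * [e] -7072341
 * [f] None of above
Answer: a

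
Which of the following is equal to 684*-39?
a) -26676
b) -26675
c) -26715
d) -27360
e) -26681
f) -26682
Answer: a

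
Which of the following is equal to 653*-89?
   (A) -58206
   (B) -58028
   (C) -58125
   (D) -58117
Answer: D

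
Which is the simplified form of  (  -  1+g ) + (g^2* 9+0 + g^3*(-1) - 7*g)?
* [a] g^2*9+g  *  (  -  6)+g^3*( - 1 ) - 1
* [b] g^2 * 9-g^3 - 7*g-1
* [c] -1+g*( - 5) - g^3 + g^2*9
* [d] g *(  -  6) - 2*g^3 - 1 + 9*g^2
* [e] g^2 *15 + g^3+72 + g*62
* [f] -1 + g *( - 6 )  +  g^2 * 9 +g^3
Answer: a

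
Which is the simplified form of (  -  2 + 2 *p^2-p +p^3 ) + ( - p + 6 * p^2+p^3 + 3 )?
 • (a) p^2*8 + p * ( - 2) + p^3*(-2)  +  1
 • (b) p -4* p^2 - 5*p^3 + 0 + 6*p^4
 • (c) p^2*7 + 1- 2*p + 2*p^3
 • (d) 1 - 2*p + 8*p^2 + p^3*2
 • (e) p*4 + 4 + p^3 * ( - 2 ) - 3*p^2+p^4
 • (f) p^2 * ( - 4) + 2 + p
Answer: d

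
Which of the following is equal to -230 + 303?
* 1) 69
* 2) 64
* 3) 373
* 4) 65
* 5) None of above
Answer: 5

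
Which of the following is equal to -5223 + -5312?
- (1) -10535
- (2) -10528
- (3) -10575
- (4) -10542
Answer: 1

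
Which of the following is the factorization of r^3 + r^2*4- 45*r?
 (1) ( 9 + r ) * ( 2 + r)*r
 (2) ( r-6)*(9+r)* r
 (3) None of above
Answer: 3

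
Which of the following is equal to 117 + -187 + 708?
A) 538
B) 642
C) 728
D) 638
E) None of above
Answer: D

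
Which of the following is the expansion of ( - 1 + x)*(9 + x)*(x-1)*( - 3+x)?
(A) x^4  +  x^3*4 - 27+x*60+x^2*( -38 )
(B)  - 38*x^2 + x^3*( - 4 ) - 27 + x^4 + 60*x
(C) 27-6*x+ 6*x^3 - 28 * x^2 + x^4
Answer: A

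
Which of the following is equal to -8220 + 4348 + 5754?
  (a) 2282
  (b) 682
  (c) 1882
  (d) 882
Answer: c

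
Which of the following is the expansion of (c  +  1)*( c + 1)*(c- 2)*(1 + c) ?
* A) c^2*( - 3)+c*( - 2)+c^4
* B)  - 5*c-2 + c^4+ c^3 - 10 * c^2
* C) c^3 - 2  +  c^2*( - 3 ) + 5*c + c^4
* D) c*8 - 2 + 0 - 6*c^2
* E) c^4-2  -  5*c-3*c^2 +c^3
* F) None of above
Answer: E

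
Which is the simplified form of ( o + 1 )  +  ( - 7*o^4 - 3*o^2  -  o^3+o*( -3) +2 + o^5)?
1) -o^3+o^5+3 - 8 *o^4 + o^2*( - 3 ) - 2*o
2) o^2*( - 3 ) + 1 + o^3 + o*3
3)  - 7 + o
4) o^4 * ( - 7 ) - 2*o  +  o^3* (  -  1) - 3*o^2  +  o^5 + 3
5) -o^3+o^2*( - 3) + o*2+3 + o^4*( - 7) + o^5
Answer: 4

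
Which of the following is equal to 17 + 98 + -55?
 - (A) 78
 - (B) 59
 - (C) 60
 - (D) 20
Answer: C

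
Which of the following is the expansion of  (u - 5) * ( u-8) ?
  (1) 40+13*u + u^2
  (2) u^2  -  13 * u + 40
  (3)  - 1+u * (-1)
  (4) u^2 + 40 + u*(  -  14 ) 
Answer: 2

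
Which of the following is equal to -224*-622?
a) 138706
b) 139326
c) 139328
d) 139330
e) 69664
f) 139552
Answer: c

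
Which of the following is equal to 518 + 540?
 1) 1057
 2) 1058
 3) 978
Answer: 2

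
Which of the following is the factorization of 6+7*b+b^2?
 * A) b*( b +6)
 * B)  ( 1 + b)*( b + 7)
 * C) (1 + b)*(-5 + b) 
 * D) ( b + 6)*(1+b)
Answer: D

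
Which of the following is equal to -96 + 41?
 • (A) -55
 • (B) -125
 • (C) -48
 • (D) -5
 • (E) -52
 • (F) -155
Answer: A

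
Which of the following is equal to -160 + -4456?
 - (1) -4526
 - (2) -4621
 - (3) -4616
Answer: 3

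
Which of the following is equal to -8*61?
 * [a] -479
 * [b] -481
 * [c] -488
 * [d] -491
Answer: c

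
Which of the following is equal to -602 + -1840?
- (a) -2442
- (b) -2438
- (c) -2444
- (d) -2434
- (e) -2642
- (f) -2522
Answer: a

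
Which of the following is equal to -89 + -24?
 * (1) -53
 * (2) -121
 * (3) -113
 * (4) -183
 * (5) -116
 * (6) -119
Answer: 3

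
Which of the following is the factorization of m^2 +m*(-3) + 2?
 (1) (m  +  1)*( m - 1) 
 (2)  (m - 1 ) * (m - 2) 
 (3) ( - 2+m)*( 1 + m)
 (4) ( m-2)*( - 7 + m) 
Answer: 2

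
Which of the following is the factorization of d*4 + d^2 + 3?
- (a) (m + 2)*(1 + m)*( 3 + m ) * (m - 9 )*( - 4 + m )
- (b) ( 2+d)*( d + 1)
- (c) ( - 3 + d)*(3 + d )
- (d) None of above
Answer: d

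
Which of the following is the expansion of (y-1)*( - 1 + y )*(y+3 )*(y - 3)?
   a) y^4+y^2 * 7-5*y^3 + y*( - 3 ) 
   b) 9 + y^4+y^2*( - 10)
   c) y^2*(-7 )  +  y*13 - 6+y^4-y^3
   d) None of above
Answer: d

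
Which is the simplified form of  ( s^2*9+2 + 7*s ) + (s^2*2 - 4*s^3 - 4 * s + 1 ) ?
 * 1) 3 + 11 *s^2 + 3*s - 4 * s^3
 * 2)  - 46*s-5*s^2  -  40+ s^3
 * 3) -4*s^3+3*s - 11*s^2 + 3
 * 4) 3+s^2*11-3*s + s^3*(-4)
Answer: 1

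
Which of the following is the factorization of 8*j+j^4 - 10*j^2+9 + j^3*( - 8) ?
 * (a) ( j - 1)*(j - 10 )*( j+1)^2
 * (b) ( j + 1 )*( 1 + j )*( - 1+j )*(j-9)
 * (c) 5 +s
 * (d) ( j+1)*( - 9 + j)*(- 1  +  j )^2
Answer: b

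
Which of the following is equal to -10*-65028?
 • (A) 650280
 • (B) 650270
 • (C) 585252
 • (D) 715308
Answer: A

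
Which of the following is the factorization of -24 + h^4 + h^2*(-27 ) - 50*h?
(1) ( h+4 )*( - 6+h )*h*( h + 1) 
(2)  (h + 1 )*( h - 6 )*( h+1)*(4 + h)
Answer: 2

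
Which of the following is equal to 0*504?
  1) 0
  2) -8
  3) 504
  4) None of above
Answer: 1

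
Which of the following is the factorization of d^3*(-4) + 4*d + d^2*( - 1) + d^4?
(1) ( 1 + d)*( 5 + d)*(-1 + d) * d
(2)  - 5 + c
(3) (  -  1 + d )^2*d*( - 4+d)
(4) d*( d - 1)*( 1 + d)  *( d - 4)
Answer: 4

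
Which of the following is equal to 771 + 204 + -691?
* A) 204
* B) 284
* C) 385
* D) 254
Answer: B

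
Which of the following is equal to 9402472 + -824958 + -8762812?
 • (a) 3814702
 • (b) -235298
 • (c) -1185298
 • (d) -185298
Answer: d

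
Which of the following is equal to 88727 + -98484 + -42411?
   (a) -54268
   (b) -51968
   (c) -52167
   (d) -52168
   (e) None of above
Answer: d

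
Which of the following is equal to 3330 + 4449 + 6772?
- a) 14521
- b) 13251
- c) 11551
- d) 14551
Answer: d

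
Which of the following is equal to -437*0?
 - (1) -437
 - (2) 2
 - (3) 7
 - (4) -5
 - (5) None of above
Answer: 5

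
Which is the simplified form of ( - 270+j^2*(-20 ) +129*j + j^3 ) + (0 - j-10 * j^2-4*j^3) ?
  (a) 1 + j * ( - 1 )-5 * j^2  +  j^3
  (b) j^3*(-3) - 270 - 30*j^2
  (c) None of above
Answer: c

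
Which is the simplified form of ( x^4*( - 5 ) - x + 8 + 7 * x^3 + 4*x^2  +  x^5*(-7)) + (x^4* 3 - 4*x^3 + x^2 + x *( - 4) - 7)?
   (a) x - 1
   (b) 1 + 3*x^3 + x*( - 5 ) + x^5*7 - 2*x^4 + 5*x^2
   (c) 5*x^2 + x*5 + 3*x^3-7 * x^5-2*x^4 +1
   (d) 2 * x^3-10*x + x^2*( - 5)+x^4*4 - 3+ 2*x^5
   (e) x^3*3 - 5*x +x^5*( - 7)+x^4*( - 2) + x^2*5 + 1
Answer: e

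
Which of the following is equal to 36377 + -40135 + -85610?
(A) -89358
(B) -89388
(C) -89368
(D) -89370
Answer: C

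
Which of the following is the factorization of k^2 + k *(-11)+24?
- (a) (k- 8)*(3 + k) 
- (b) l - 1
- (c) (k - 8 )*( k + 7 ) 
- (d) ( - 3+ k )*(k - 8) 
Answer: d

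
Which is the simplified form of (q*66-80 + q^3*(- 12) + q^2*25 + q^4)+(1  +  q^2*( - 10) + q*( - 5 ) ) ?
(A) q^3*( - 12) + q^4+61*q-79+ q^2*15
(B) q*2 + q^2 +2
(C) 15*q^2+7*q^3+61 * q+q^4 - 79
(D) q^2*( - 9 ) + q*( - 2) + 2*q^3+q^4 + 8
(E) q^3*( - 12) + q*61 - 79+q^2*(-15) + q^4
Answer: A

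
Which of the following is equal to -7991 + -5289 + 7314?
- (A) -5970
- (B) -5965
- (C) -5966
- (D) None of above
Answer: C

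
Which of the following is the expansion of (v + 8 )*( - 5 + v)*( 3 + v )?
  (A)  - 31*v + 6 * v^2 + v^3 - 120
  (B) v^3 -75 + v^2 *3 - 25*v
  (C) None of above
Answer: A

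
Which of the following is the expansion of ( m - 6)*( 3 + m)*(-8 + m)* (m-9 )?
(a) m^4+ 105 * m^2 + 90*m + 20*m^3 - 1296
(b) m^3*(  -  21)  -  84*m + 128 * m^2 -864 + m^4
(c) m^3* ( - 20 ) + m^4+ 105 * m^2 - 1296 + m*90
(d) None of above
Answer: c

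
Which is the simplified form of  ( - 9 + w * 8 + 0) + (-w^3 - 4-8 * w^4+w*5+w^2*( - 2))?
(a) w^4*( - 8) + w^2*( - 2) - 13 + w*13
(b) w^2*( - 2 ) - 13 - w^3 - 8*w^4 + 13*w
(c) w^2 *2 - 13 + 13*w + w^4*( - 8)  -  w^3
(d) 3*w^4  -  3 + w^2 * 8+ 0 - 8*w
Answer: b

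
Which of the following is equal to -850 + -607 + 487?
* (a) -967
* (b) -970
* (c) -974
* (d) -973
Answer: b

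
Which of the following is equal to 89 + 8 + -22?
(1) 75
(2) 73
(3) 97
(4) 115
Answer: 1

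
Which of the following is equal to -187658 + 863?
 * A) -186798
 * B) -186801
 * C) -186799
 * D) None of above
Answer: D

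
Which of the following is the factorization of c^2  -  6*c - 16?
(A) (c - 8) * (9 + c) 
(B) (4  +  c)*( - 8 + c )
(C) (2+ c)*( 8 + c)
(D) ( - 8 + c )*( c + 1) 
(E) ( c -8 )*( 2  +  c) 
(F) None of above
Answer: E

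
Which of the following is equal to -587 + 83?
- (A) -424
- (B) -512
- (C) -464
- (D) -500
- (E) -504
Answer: E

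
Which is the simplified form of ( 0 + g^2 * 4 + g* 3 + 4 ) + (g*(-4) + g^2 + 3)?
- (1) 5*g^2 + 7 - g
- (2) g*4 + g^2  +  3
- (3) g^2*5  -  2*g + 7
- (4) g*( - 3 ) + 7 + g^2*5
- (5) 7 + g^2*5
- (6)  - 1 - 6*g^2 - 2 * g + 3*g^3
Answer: 1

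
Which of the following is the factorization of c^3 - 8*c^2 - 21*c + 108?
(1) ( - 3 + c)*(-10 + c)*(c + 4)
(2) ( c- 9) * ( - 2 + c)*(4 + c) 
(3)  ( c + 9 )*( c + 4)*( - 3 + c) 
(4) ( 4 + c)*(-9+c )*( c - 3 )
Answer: 4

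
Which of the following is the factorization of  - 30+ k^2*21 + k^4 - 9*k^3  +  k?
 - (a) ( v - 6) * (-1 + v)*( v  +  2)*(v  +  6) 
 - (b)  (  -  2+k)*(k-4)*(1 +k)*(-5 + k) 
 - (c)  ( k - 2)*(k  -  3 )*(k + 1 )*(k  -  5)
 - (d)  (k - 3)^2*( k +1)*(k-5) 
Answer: c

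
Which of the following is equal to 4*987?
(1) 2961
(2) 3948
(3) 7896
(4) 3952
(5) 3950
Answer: 2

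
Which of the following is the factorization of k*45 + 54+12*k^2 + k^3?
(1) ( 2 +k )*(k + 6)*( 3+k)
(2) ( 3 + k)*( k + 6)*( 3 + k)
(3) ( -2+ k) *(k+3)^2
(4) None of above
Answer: 2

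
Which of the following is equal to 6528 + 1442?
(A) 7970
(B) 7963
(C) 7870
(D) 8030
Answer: A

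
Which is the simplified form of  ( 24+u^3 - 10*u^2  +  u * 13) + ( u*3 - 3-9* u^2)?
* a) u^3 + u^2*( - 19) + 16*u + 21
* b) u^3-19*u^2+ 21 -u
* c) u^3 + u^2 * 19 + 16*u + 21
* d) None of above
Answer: a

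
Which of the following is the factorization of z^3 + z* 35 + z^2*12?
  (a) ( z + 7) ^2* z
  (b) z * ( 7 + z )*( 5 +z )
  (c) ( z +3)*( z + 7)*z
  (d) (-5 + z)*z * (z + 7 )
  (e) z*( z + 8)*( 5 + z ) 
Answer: b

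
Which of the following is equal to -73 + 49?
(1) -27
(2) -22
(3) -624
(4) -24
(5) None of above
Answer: 4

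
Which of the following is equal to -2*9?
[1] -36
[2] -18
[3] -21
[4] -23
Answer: 2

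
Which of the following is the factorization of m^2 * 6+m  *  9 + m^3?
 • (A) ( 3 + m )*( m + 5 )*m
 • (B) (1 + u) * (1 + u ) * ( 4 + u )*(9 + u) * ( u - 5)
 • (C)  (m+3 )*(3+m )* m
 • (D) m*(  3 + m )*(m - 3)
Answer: C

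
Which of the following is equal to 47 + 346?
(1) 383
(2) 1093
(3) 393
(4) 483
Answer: 3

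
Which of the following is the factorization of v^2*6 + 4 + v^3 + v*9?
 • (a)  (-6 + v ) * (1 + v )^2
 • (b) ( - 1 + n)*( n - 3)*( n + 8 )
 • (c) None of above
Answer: c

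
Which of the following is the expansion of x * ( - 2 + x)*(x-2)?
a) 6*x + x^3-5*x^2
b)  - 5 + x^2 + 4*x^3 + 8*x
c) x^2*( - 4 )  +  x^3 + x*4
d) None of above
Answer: c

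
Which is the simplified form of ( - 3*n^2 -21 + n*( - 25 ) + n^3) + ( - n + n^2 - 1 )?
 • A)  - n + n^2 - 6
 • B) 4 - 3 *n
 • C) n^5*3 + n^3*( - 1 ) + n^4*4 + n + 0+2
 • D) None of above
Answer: D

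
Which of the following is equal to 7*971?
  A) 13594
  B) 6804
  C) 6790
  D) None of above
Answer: D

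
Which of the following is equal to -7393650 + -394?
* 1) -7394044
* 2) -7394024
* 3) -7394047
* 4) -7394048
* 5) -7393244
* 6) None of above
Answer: 1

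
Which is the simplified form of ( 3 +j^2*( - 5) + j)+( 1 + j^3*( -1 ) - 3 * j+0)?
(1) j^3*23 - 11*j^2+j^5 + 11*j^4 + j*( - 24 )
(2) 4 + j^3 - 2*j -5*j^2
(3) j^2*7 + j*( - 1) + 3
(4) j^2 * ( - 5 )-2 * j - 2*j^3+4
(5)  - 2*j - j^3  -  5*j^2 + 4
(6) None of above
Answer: 5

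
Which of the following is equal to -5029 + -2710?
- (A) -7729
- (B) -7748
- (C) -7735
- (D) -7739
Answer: D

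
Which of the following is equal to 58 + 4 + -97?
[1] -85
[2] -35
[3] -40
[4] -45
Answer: 2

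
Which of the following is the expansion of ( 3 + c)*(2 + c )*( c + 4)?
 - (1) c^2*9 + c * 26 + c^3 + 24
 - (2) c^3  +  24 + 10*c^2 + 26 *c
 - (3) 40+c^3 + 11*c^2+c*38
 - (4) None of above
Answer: 1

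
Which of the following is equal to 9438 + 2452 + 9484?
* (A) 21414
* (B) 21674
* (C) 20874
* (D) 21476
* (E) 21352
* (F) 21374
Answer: F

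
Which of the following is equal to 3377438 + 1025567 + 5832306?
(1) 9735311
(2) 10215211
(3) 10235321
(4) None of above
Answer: 4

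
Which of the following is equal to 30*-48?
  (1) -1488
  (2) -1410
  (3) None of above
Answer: 3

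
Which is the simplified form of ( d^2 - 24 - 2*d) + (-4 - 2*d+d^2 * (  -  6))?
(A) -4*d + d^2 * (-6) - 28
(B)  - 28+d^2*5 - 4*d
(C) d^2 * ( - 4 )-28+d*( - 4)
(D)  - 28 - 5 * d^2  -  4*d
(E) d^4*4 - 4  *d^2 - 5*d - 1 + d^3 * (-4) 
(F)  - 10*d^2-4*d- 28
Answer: D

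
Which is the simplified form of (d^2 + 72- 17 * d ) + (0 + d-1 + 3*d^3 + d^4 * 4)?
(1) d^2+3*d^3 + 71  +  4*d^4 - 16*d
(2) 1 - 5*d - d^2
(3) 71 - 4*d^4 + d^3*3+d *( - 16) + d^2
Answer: 1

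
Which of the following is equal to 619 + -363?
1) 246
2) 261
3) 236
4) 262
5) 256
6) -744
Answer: 5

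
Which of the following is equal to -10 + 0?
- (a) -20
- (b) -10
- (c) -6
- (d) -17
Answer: b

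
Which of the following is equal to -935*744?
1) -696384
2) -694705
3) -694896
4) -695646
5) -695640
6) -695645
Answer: 5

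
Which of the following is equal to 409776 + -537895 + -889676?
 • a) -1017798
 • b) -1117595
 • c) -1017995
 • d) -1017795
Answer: d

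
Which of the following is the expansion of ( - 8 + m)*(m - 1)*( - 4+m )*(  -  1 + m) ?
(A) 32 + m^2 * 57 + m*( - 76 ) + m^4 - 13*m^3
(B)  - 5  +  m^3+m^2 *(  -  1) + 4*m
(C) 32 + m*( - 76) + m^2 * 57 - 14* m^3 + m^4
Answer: C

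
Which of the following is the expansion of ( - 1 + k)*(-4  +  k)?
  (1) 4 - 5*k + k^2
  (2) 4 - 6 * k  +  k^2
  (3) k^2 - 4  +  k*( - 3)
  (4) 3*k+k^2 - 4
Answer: 1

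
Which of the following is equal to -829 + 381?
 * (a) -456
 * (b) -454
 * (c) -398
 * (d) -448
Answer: d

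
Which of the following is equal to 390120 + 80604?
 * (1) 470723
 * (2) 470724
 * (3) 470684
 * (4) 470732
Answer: 2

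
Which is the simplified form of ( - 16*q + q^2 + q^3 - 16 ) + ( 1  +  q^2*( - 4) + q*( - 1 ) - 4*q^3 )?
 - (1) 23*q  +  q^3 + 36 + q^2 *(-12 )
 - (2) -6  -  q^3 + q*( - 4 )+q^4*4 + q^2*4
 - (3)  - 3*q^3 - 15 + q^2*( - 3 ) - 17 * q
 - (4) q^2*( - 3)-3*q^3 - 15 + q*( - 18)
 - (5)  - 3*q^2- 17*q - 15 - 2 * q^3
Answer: 3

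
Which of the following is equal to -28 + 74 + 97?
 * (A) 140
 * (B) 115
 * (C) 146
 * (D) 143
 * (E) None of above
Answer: D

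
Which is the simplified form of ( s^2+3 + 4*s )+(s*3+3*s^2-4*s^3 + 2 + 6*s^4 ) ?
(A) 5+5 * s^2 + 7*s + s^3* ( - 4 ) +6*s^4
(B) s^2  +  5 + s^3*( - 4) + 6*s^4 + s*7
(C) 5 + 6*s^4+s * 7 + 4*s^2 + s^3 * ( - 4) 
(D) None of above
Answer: C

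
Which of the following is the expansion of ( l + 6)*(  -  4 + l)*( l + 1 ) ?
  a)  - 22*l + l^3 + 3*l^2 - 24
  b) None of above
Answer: a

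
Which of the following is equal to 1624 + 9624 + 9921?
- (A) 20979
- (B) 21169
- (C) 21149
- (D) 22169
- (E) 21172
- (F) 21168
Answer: B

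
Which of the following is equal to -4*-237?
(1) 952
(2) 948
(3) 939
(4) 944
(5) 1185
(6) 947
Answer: 2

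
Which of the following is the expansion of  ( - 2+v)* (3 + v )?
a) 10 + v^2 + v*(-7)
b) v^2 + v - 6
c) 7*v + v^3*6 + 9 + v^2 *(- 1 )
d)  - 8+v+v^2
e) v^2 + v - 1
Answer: b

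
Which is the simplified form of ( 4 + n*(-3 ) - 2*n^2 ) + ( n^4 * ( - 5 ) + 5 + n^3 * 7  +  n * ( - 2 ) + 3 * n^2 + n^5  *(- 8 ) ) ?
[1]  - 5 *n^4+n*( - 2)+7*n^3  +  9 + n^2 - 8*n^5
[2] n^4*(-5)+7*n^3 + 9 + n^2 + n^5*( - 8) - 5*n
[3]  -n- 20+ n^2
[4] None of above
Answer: 2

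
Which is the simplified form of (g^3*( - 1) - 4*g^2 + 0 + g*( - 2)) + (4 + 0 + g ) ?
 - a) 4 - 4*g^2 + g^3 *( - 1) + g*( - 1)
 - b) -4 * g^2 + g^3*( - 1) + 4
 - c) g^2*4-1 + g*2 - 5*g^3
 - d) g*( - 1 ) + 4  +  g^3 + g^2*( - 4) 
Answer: a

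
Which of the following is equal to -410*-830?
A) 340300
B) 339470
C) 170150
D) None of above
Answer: A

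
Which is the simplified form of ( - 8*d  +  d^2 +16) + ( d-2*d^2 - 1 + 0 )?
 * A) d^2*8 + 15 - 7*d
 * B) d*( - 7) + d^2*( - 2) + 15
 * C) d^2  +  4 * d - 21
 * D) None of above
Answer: D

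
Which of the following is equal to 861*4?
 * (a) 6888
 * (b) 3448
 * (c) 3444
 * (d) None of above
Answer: c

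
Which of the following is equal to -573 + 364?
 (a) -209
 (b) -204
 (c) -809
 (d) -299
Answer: a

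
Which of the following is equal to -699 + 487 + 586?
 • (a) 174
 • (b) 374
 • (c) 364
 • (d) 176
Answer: b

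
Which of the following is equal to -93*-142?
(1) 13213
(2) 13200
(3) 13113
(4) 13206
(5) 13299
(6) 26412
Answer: 4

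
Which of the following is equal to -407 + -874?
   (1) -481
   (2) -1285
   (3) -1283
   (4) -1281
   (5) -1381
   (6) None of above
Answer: 4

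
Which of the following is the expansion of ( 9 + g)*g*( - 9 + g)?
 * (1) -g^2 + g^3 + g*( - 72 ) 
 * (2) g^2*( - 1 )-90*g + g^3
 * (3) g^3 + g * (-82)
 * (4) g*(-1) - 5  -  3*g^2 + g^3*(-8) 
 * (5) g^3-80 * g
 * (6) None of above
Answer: 6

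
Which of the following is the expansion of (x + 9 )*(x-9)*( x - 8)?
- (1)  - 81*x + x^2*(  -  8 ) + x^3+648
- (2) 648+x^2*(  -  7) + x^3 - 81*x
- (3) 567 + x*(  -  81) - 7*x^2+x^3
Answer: 1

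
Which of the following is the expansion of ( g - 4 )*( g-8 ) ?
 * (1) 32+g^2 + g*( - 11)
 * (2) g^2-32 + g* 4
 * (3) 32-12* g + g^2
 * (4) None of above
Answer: 3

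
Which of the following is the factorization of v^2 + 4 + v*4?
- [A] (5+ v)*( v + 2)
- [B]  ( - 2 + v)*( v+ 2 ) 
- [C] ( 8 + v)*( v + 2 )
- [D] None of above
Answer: D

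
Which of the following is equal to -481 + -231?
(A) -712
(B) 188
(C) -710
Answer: A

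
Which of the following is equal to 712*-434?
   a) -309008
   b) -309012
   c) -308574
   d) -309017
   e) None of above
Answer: a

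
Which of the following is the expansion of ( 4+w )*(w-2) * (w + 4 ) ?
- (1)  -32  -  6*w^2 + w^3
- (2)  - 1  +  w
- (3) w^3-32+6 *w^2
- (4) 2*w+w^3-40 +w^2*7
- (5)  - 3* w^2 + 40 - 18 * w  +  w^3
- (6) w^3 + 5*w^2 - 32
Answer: 3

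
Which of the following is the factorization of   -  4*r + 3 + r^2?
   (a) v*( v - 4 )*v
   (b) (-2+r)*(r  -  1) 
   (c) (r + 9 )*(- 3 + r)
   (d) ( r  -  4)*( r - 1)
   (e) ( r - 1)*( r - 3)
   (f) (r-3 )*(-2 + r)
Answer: e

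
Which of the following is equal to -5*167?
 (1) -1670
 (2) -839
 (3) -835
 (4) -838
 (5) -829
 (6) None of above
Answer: 3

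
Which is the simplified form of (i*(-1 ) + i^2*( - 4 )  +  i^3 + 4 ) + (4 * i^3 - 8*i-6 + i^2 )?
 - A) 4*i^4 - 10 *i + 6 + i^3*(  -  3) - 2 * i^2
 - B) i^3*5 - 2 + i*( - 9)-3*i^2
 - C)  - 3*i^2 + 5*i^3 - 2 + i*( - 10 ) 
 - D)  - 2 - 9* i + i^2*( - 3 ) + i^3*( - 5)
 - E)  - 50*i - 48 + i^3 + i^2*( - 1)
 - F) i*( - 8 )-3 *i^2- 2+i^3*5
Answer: B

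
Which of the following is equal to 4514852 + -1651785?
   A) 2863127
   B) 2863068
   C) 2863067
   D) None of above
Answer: C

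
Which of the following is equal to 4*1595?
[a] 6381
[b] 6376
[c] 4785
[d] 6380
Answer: d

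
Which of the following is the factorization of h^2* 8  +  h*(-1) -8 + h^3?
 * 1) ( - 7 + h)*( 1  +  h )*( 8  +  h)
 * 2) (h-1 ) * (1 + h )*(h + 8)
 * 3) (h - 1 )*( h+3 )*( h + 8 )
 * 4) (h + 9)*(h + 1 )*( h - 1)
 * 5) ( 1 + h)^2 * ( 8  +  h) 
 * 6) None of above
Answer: 2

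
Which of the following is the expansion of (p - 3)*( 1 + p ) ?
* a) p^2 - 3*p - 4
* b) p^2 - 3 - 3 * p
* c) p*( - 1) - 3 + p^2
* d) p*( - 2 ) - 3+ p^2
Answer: d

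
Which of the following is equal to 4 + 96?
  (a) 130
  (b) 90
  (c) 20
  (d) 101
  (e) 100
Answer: e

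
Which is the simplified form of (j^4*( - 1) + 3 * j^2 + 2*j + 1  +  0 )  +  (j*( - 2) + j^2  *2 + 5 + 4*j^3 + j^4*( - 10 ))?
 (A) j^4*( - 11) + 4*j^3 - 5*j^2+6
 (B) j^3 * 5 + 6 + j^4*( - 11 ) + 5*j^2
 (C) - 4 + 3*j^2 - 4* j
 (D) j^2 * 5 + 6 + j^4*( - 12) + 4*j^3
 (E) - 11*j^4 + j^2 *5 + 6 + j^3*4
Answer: E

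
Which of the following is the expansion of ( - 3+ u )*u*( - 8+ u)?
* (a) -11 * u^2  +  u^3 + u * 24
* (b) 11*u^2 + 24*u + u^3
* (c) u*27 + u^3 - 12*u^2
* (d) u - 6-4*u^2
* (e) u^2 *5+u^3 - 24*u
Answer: a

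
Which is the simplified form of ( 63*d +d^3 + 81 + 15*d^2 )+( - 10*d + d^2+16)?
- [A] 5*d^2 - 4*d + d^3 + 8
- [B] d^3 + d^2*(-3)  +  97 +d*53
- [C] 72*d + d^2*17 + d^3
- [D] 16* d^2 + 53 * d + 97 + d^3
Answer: D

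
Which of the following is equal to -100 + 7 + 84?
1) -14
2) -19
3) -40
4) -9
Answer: 4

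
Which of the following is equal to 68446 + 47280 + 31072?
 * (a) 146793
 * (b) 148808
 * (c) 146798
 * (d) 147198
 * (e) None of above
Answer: c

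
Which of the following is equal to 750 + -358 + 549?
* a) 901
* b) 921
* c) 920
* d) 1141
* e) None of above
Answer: e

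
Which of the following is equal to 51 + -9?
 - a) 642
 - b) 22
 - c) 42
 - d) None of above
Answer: c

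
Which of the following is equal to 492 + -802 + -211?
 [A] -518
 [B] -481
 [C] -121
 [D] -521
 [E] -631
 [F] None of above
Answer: D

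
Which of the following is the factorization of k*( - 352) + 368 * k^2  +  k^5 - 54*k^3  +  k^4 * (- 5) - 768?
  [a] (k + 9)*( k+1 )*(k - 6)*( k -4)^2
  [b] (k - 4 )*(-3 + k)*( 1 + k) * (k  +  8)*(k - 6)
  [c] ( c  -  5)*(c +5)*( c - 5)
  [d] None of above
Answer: d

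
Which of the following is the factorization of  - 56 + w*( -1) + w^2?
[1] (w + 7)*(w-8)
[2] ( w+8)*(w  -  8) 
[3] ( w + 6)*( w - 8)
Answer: 1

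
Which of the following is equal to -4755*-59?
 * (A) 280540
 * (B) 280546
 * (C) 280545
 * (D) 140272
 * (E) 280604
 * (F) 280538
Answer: C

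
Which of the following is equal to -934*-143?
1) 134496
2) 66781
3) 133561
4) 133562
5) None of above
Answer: 4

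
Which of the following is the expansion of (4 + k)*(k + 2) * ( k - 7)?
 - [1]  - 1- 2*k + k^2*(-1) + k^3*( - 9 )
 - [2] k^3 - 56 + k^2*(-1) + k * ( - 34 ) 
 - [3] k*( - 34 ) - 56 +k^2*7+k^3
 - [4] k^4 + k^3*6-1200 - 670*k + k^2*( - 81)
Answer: 2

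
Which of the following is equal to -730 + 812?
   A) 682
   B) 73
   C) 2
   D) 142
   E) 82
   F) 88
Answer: E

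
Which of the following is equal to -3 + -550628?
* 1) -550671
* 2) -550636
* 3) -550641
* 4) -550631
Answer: 4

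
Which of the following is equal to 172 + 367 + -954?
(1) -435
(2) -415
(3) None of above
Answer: 2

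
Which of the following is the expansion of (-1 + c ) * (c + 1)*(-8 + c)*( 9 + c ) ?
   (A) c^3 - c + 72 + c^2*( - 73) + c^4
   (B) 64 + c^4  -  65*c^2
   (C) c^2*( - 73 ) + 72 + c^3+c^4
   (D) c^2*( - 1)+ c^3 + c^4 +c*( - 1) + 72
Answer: A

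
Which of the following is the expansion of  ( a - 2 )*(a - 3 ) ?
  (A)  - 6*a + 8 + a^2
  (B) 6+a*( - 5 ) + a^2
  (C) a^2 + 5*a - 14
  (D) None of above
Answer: B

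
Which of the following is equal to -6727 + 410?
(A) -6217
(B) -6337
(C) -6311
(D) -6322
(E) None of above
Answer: E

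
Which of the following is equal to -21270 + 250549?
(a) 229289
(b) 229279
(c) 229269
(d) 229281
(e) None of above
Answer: b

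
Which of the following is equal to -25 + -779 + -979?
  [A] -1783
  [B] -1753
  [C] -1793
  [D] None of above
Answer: A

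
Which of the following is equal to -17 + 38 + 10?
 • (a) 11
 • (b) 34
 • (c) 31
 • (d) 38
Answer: c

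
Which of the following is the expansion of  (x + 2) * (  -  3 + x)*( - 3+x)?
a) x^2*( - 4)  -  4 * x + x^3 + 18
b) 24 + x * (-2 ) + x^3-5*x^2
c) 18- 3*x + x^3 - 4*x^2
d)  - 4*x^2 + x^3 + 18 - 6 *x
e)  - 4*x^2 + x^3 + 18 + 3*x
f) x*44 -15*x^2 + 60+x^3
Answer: c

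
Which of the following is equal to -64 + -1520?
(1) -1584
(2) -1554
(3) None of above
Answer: 1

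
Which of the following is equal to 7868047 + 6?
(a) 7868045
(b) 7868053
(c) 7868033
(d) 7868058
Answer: b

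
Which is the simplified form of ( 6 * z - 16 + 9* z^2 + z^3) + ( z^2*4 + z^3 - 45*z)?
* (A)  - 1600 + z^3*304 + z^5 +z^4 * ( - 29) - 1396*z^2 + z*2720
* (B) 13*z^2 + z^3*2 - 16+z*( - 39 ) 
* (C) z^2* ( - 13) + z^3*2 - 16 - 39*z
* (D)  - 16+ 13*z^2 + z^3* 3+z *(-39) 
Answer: B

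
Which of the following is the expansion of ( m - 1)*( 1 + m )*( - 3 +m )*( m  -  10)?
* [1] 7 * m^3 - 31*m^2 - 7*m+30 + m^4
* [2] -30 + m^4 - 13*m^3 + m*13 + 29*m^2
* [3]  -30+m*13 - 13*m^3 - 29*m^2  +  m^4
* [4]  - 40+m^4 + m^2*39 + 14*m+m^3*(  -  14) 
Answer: 2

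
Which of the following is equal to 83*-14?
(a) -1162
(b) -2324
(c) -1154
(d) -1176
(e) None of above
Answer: a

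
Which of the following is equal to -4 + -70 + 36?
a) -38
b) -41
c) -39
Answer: a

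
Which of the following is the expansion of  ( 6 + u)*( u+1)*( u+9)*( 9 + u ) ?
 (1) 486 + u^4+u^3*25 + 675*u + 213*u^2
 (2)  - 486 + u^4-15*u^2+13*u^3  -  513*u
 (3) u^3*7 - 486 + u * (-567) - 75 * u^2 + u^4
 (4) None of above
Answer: 1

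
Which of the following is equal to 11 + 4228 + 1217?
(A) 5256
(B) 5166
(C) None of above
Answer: C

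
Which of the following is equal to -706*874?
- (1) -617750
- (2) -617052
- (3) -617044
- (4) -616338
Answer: 3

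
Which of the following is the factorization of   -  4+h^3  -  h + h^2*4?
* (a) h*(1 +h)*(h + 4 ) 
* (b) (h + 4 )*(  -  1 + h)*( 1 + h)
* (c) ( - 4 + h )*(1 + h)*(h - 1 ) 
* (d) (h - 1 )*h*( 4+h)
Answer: b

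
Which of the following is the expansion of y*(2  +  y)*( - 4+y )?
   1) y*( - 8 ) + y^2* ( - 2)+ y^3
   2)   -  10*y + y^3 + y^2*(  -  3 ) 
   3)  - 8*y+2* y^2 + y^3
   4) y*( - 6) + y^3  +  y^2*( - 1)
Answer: 1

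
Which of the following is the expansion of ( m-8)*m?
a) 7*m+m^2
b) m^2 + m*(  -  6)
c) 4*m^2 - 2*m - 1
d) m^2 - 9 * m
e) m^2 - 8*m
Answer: e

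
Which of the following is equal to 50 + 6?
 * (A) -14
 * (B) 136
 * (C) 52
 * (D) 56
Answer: D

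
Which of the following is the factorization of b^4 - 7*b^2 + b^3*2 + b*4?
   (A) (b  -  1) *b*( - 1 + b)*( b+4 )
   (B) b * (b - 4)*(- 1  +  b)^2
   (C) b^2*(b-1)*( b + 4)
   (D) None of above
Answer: A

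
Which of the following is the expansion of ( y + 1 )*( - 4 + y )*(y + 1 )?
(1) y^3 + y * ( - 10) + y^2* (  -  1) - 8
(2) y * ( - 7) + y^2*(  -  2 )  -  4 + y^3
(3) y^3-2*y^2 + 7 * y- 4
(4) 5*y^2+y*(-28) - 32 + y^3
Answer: 2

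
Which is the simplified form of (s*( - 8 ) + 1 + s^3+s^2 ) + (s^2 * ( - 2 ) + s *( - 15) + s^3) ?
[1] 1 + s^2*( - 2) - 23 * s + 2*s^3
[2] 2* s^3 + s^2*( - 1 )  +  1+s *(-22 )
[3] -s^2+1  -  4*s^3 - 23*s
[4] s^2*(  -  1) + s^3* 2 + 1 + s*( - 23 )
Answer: 4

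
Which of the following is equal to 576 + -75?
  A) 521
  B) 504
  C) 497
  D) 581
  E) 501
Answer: E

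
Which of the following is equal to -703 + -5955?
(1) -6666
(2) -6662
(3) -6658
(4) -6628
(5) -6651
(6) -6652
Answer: 3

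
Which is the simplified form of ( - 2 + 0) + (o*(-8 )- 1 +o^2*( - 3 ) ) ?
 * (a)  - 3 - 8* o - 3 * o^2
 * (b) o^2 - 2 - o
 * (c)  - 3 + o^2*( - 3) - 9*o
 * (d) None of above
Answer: a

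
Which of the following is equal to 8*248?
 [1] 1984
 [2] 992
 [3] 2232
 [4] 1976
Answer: 1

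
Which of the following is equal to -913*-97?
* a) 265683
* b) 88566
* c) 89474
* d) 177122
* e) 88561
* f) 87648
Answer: e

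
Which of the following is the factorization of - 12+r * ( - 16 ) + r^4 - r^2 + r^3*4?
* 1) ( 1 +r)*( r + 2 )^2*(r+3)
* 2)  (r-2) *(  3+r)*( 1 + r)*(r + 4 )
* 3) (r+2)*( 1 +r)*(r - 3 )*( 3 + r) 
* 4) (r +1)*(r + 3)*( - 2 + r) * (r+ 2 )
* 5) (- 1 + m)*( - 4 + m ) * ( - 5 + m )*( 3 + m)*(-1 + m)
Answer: 4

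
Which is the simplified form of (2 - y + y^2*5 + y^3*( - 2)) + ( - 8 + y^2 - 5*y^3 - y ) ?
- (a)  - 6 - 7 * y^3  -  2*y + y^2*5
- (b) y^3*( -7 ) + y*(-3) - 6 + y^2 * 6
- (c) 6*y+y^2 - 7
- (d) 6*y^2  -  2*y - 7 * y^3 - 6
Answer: d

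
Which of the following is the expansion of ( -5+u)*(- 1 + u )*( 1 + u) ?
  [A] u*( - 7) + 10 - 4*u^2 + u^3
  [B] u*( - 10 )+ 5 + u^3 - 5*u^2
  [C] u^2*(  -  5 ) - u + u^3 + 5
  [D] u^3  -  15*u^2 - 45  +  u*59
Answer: C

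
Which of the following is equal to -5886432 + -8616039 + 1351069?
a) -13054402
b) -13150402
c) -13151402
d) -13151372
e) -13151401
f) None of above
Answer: c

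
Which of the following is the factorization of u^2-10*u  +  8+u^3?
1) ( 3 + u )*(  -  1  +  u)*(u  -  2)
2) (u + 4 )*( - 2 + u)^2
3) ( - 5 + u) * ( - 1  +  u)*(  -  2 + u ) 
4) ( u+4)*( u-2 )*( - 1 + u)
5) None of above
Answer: 4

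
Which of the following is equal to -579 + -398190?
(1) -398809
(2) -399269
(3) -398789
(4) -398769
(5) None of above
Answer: 4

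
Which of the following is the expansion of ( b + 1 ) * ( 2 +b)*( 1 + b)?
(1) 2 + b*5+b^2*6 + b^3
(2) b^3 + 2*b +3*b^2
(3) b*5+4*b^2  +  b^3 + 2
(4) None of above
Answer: 3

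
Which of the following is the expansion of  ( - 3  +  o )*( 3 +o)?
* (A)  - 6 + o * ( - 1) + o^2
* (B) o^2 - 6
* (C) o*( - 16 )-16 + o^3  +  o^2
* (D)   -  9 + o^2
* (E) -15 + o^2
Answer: D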